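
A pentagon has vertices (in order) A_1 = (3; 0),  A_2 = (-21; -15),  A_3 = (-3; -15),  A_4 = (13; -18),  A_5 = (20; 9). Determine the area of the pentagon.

462

Apply the shoelace (surveyor's) formula: 2A = Σ (x_i·y_{i+1} − x_{i+1}·y_i), indices taken mod 5.
Cross-terms: -45, 270, 249, 477, -27  ⇒  Σ = 924
Area = |Σ|/2 = 462.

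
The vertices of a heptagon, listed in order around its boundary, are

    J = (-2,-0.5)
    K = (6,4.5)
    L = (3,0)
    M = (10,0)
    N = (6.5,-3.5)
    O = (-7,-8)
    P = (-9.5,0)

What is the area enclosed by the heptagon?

101.125

Apply Gauss's area formula: 2A = Σ (x_i·y_{i+1} − x_{i+1}·y_i), indices taken mod 7.
Σ = (-6) + (-13.5) + (0) + (-35) + (-76.5) + (-76) + (4.75) = -202.25
Area = |Σ|/2 = 101.125.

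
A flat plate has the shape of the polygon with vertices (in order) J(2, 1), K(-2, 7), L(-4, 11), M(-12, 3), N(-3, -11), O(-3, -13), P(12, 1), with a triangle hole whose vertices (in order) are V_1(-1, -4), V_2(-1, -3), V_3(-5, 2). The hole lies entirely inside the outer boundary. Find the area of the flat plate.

Outer boundary:
J→K: (2)(7) − (-2)(1) = 16
K→L: (-2)(11) − (-4)(7) = 6
L→M: (-4)(3) − (-12)(11) = 120
M→N: (-12)(-11) − (-3)(3) = 141
N→O: (-3)(-13) − (-3)(-11) = 6
O→P: (-3)(1) − (12)(-13) = 153
P→J: (12)(1) − (2)(1) = 10
Σ = 452
Area = |Σ|/2 = 226.
Hole:
Σ = (-1) + (-17) + (22) = 4
Area = |Σ|/2 = 2.
Net area = 226 − 2 = 224.

224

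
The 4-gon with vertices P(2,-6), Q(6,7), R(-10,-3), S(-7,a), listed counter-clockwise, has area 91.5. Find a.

The doubled signed area Σ (x_i y_{i+1} − x_{i+1} y_i) is linear in a.
With a=0 it equals 123; the coefficient of a is -12 (from the two edges through S).
So -12·a + 123 = 2·91.5 = 183 ⇒ a = -5.

-5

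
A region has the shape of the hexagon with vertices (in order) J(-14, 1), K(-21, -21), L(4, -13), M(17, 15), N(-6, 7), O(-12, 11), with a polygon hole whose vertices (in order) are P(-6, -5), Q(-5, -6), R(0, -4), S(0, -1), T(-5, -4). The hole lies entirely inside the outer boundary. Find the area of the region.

Outer boundary:
Σ = (315) + (357) + (281) + (209) + (18) + (142) = 1322
Area = |Σ|/2 = 661.
Hole:
Apply the shoelace formula: 2A = Σ (x_i·y_{i+1} − x_{i+1}·y_i), indices taken mod 5.
P→Q: (-6)(-6) − (-5)(-5) = 11
Q→R: (-5)(-4) − (0)(-6) = 20
R→S: (0)(-1) − (0)(-4) = 0
S→T: (0)(-4) − (-5)(-1) = -5
T→P: (-5)(-5) − (-6)(-4) = 1
Σ = 27
Area = |Σ|/2 = 13.5.
Net area = 661 − 13.5 = 647.5.

647.5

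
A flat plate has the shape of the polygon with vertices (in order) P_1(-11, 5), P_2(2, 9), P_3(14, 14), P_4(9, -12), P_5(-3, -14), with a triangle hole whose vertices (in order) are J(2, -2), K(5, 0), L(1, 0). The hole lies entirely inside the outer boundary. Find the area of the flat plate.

Outer boundary:
Σ = (-109) + (-98) + (-294) + (-162) + (-169) = -832
Area = |Σ|/2 = 416.
Hole:
Apply the shoelace (surveyor's) formula: 2A = Σ (x_i·y_{i+1} − x_{i+1}·y_i), indices taken mod 3.
Σ = (10) + (0) + (-2) = 8
Area = |Σ|/2 = 4.
Net area = 416 − 4 = 412.

412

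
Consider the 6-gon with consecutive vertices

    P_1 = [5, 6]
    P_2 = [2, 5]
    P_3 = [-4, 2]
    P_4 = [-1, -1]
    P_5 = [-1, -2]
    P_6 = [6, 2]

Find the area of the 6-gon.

Σ = (13) + (24) + (6) + (1) + (10) + (26) = 80
Area = |Σ|/2 = 40.

40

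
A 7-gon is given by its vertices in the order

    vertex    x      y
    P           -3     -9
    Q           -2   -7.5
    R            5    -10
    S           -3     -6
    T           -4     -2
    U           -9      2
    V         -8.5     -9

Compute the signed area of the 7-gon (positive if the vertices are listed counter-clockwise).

Apply the shoelace (surveyor's) formula: 2A = Σ (x_i·y_{i+1} − x_{i+1}·y_i), indices taken mod 7.
Σ = (4.5) + (57.5) + (-60) + (-18) + (-26) + (98) + (49.5) = 105.5
Signed area = Σ/2 = 52.75 (positive ⇒ counter-clockwise traversal).

52.75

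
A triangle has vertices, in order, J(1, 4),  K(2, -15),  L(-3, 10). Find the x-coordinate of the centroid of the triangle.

0

Apply the shoelace (surveyor's) formula. First the cross-terms c_i = x_i·y_{i+1} − x_{i+1}·y_i:
  -23, -25, -22  ⇒  2A = -70, A = -35.
Then Σ (x_i + x_{i+1})·c_i = 0, so x̄ = 0 / (6·(-35)) = 0.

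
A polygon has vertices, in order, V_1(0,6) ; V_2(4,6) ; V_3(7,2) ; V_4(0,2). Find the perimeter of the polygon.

20

|V_1V_2| = √((4)² + (0)²) = √16 = 4
|V_2V_3| = √((3)² + (-4)²) = √25 = 5
|V_3V_4| = √((-7)² + (0)²) = √49 = 7
|V_4V_1| = √((0)² + (4)²) = √16 = 4
Perimeter = 4 + 5 + 7 + 4 = 20.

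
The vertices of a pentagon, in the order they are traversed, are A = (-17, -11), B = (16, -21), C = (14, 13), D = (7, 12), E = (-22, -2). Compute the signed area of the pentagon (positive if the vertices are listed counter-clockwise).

Apply the surveyor's formula: 2A = Σ (x_i·y_{i+1} − x_{i+1}·y_i), indices taken mod 5.
A→B: (-17)(-21) − (16)(-11) = 533
B→C: (16)(13) − (14)(-21) = 502
C→D: (14)(12) − (7)(13) = 77
D→E: (7)(-2) − (-22)(12) = 250
E→A: (-22)(-11) − (-17)(-2) = 208
Σ = 1570
Signed area = Σ/2 = 785 (positive ⇒ counter-clockwise traversal).

785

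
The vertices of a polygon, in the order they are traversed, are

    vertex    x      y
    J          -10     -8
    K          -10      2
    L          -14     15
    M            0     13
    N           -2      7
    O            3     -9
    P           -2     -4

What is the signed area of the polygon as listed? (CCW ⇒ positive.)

Cross-terms: -100, -122, -182, 26, -3, -30, -24  ⇒  Σ = -435
Signed area = Σ/2 = -217.5 (negative ⇒ clockwise traversal).

-217.5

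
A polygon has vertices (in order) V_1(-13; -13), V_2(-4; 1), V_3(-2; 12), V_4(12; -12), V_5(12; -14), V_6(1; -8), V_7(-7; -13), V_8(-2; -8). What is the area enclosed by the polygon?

Σ = (-65) + (-46) + (-120) + (-24) + (-82) + (-69) + (30) + (-78) = -454
Area = |Σ|/2 = 227.

227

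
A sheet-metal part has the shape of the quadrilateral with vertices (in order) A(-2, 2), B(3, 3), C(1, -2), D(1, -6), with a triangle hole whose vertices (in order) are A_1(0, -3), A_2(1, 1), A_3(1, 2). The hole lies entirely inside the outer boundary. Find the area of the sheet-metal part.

Outer boundary:
Apply the shoelace formula: 2A = Σ (x_i·y_{i+1} − x_{i+1}·y_i), indices taken mod 4.
Σ = (-12) + (-9) + (-4) + (-10) = -35
Area = |Σ|/2 = 17.5.
Hole:
Apply Gauss's area formula: 2A = Σ (x_i·y_{i+1} − x_{i+1}·y_i), indices taken mod 3.
Cross-terms: 3, 1, -3  ⇒  Σ = 1
Area = |Σ|/2 = 0.5.
Net area = 17.5 − 0.5 = 17.

17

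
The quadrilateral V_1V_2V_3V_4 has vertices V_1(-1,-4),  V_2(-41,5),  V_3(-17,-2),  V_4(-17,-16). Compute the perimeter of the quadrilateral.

|V_1V_2| = √((-40)² + (9)²) = √1681 = 41
|V_2V_3| = √((24)² + (-7)²) = √625 = 25
|V_3V_4| = √((0)² + (-14)²) = √196 = 14
|V_4V_1| = √((16)² + (12)²) = √400 = 20
Perimeter = 41 + 25 + 14 + 20 = 100.

100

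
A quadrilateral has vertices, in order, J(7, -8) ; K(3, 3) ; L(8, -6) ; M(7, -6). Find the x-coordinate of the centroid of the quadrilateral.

Apply the shoelace (surveyor's) formula. First the cross-terms c_i = x_i·y_{i+1} − x_{i+1}·y_i:
  45, -42, -6, -14  ⇒  2A = -17, A = -8.5.
Then Σ (x_i + x_{i+1})·c_i = -298, so x̄ = -298 / (6·(-8.5)) = 298/51.

298/51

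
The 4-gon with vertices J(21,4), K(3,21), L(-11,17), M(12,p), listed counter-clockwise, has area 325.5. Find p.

The doubled signed area Σ (x_i y_{i+1} − x_{i+1} y_i) is linear in p.
With p=0 it equals 555; the coefficient of p is -32 (from the two edges through M).
So -32·p + 555 = 2·325.5 = 651 ⇒ p = -3.

-3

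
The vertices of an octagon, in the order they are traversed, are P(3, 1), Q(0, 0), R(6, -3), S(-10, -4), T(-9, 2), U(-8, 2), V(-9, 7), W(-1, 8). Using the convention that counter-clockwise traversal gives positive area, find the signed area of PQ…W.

-120

Apply the surveyor's formula: 2A = Σ (x_i·y_{i+1} − x_{i+1}·y_i), indices taken mod 8.
Cross-terms: 0, 0, -54, -56, -2, -38, -65, -25  ⇒  Σ = -240
Signed area = Σ/2 = -120 (negative ⇒ clockwise traversal).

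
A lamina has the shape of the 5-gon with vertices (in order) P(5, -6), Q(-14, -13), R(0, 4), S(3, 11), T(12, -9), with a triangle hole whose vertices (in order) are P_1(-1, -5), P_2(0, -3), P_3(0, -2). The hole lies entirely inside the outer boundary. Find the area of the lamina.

Outer boundary:
Σ = (-149) + (-56) + (-12) + (-159) + (-27) = -403
Area = |Σ|/2 = 201.5.
Hole:
Σ = (3) + (0) + (-2) = 1
Area = |Σ|/2 = 0.5.
Net area = 201.5 − 0.5 = 201.

201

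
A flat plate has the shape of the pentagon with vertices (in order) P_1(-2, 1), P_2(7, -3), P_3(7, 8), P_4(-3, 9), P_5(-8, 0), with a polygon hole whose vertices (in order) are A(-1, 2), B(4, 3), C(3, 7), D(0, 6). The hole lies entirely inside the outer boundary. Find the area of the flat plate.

97.5

Outer boundary:
Apply the shoelace (surveyor's) formula: 2A = Σ (x_i·y_{i+1} − x_{i+1}·y_i), indices taken mod 5.
P_1→P_2: (-2)(-3) − (7)(1) = -1
P_2→P_3: (7)(8) − (7)(-3) = 77
P_3→P_4: (7)(9) − (-3)(8) = 87
P_4→P_5: (-3)(0) − (-8)(9) = 72
P_5→P_1: (-8)(1) − (-2)(0) = -8
Σ = 227
Area = |Σ|/2 = 113.5.
Hole:
Cross-terms: -11, 19, 18, 6  ⇒  Σ = 32
Area = |Σ|/2 = 16.
Net area = 113.5 − 16 = 97.5.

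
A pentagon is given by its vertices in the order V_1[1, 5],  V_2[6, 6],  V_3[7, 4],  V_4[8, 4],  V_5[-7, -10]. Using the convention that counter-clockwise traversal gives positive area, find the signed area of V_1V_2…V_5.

Apply the shoelace formula: 2A = Σ (x_i·y_{i+1} − x_{i+1}·y_i), indices taken mod 5.
V_1→V_2: (1)(6) − (6)(5) = -24
V_2→V_3: (6)(4) − (7)(6) = -18
V_3→V_4: (7)(4) − (8)(4) = -4
V_4→V_5: (8)(-10) − (-7)(4) = -52
V_5→V_1: (-7)(5) − (1)(-10) = -25
Σ = -123
Signed area = Σ/2 = -61.5 (negative ⇒ clockwise traversal).

-61.5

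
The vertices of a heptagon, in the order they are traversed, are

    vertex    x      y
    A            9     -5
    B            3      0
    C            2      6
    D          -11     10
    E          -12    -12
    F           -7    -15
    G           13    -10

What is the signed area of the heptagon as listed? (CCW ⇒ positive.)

Apply the surveyor's formula: 2A = Σ (x_i·y_{i+1} − x_{i+1}·y_i), indices taken mod 7.
Cross-terms: 15, 18, 86, 252, 96, 265, 25  ⇒  Σ = 757
Signed area = Σ/2 = 378.5 (positive ⇒ counter-clockwise traversal).

378.5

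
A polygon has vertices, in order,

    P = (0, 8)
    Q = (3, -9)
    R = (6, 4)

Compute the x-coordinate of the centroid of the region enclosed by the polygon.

3

Apply the shoelace (surveyor's) formula. First the cross-terms c_i = x_i·y_{i+1} − x_{i+1}·y_i:
  -24, 66, 48  ⇒  2A = 90, A = 45.
Then Σ (x_i + x_{i+1})·c_i = 810, so x̄ = 810 / (6·45) = 3.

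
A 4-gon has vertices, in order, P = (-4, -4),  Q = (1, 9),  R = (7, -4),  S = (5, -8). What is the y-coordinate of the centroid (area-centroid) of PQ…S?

-1

Apply the surveyor's formula. First the cross-terms c_i = x_i·y_{i+1} − x_{i+1}·y_i:
  -32, -67, -36, -52  ⇒  2A = -187, A = -93.5.
Then Σ (y_i + y_{i+1})·c_i = 561, so ȳ = 561 / (6·(-93.5)) = -1.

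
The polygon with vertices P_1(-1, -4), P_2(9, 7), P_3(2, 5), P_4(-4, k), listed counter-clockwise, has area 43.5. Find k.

Write out the shoelace sum; only the two edges meeting at P_4 involve k:
2·Area = [(2·k − (-4)·5) + ((-4)·(-4) − (-1)·k)] + 60
       = 3·k + 96 = 87
⇒ k = -3.

-3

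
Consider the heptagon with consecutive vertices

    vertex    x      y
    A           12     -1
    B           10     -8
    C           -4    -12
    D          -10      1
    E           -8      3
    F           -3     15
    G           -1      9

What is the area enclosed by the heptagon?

Apply Gauss's area formula: 2A = Σ (x_i·y_{i+1} − x_{i+1}·y_i), indices taken mod 7.
Cross-terms: -86, -152, -124, -22, -111, -12, -107  ⇒  Σ = -614
Area = |Σ|/2 = 307.

307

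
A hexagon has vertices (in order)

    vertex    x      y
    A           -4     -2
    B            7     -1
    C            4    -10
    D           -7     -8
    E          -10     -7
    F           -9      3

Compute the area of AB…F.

Apply Gauss's area formula: 2A = Σ (x_i·y_{i+1} − x_{i+1}·y_i), indices taken mod 6.
A→B: (-4)(-1) − (7)(-2) = 18
B→C: (7)(-10) − (4)(-1) = -66
C→D: (4)(-8) − (-7)(-10) = -102
D→E: (-7)(-7) − (-10)(-8) = -31
E→F: (-10)(3) − (-9)(-7) = -93
F→A: (-9)(-2) − (-4)(3) = 30
Σ = -244
Area = |Σ|/2 = 122.

122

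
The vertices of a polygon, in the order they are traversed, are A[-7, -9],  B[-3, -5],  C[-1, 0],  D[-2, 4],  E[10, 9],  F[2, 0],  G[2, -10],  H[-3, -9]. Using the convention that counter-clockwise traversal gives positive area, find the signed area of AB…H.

-90.5

Apply the surveyor's formula: 2A = Σ (x_i·y_{i+1} − x_{i+1}·y_i), indices taken mod 8.
Σ = (8) + (-5) + (-4) + (-58) + (-18) + (-20) + (-48) + (-36) = -181
Signed area = Σ/2 = -90.5 (negative ⇒ clockwise traversal).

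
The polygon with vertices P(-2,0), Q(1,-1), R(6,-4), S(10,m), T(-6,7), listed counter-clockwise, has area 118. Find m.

The doubled signed area Σ (x_i y_{i+1} − x_{i+1} y_i) is linear in m.
With m=0 it equals 128; the coefficient of m is 12 (from the two edges through S).
So 12·m + 128 = 2·118 = 236 ⇒ m = 9.

9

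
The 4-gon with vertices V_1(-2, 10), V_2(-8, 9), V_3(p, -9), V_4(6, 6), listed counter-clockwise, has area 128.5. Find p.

Write out the shoelace sum; only the two edges meeting at V_3 involve p:
2·Area = [((-8)·(-9) − p·9) + (p·6 − 6·(-9))] + 134
       = -3·p + 260 = 257
⇒ p = 1.

1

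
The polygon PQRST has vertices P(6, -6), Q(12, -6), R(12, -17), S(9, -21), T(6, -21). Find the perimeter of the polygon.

40

|PQ| = √((6)² + (0)²) = √36 = 6
|QR| = √((0)² + (-11)²) = √121 = 11
|RS| = √((-3)² + (-4)²) = √25 = 5
|ST| = √((-3)² + (0)²) = √9 = 3
|TP| = √((0)² + (15)²) = √225 = 15
Perimeter = 6 + 11 + 5 + 3 + 15 = 40.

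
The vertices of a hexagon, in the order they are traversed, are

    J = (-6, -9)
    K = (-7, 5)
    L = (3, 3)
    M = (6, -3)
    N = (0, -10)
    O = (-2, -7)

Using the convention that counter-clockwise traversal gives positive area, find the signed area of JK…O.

-130

Σ = (-93) + (-36) + (-27) + (-60) + (-20) + (-24) = -260
Signed area = Σ/2 = -130 (negative ⇒ clockwise traversal).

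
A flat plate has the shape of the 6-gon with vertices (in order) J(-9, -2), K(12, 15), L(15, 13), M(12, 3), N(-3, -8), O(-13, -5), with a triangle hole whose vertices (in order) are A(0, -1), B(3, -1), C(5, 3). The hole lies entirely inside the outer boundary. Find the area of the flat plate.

237

Outer boundary:
Apply the shoelace formula: 2A = Σ (x_i·y_{i+1} − x_{i+1}·y_i), indices taken mod 6.
Σ = (-111) + (-69) + (-111) + (-87) + (-89) + (-19) = -486
Area = |Σ|/2 = 243.
Hole:
Σ = (3) + (14) + (-5) = 12
Area = |Σ|/2 = 6.
Net area = 243 − 6 = 237.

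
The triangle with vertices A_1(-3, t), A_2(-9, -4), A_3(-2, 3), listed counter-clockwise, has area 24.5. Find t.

9

The doubled signed area Σ (x_i y_{i+1} − x_{i+1} y_i) is linear in t.
With t=0 it equals -14; the coefficient of t is 7 (from the two edges through A_1).
So 7·t + -14 = 2·24.5 = 49 ⇒ t = 9.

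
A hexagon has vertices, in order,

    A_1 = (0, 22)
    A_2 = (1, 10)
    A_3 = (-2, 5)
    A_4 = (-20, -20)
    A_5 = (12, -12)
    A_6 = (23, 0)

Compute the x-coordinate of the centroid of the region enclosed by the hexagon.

3.4

Apply Gauss's area formula. First the cross-terms c_i = x_i·y_{i+1} − x_{i+1}·y_i:
  -22, 25, 140, 480, 276, 506  ⇒  2A = 1405, A = 702.5.
Then Σ (x_i + x_{i+1})·c_i = 14331, so x̄ = 14331 / (6·702.5) = 3.4.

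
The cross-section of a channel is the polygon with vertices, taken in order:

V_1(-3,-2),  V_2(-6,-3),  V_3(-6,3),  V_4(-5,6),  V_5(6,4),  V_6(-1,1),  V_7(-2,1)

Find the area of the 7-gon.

49

Apply the surveyor's formula: 2A = Σ (x_i·y_{i+1} − x_{i+1}·y_i), indices taken mod 7.
Σ = (-3) + (-36) + (-21) + (-56) + (10) + (1) + (7) = -98
Area = |Σ|/2 = 49.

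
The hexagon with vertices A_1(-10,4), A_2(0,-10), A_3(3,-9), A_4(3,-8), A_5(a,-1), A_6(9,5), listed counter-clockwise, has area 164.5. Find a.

Write out the shoelace sum; only the two edges meeting at A_5 involve a:
2·Area = [(3·(-1) − a·(-8)) + (a·5 − 9·(-1))] + 219
       = 13·a + 225 = 329
⇒ a = 8.

8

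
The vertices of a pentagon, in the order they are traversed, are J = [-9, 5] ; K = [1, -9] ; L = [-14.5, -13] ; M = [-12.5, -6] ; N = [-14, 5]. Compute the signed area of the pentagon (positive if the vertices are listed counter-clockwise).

Apply Gauss's area formula: 2A = Σ (x_i·y_{i+1} − x_{i+1}·y_i), indices taken mod 5.
J→K: (-9)(-9) − (1)(5) = 76
K→L: (1)(-13) − (-14.5)(-9) = -143.5
L→M: (-14.5)(-6) − (-12.5)(-13) = -75.5
M→N: (-12.5)(5) − (-14)(-6) = -146.5
N→J: (-14)(5) − (-9)(5) = -25
Σ = -314.5
Signed area = Σ/2 = -157.25 (negative ⇒ clockwise traversal).

-157.25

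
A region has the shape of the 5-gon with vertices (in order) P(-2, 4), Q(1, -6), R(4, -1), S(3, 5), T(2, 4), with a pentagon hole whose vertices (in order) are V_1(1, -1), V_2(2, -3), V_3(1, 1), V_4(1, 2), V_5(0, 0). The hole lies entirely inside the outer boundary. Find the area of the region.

33.5

Outer boundary:
Apply Gauss's area formula: 2A = Σ (x_i·y_{i+1} − x_{i+1}·y_i), indices taken mod 5.
Σ = (8) + (23) + (23) + (2) + (16) = 72
Area = |Σ|/2 = 36.
Hole:
Cross-terms: -1, 5, 1, 0, 0  ⇒  Σ = 5
Area = |Σ|/2 = 2.5.
Net area = 36 − 2.5 = 33.5.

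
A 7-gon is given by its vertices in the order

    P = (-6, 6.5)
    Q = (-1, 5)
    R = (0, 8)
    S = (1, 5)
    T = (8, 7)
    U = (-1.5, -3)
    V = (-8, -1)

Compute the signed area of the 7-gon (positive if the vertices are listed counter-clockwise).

Apply the shoelace (surveyor's) formula: 2A = Σ (x_i·y_{i+1} − x_{i+1}·y_i), indices taken mod 7.
Σ = (-23.5) + (-8) + (-8) + (-33) + (-13.5) + (-22.5) + (-58) = -166.5
Signed area = Σ/2 = -83.25 (negative ⇒ clockwise traversal).

-83.25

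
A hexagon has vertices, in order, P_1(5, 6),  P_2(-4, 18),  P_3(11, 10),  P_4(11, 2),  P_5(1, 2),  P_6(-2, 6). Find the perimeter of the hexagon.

62

|P_1P_2| = √((-9)² + (12)²) = √225 = 15
|P_2P_3| = √((15)² + (-8)²) = √289 = 17
|P_3P_4| = √((0)² + (-8)²) = √64 = 8
|P_4P_5| = √((-10)² + (0)²) = √100 = 10
|P_5P_6| = √((-3)² + (4)²) = √25 = 5
|P_6P_1| = √((7)² + (0)²) = √49 = 7
Perimeter = 15 + 17 + 8 + 10 + 5 + 7 = 62.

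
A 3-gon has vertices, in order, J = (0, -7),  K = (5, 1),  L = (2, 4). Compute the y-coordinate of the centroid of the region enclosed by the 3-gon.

Apply the shoelace (surveyor's) formula. First the cross-terms c_i = x_i·y_{i+1} − x_{i+1}·y_i:
  35, 18, -14  ⇒  2A = 39, A = 19.5.
Then Σ (y_i + y_{i+1})·c_i = -78, so ȳ = -78 / (6·19.5) = -2/3.

-2/3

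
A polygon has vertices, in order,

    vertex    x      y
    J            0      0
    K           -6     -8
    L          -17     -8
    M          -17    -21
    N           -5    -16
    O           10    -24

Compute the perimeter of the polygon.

90

|JK| = √((-6)² + (-8)²) = √100 = 10
|KL| = √((-11)² + (0)²) = √121 = 11
|LM| = √((0)² + (-13)²) = √169 = 13
|MN| = √((12)² + (5)²) = √169 = 13
|NO| = √((15)² + (-8)²) = √289 = 17
|OJ| = √((-10)² + (24)²) = √676 = 26
Perimeter = 10 + 11 + 13 + 13 + 17 + 26 = 90.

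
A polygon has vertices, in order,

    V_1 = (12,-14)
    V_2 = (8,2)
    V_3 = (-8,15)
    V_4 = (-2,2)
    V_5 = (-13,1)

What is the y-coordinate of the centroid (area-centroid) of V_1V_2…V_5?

Apply the shoelace formula. First the cross-terms c_i = x_i·y_{i+1} − x_{i+1}·y_i:
  136, 136, 14, 24, 170  ⇒  2A = 480, A = 240.
Then Σ (y_i + y_{i+1})·c_i = -1220, so ȳ = -1220 / (6·240) = -61/72.

-61/72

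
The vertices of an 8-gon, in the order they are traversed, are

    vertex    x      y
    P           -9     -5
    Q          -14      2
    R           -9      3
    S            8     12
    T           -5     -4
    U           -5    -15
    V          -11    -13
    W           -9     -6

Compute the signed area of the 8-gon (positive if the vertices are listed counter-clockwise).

-160.5

Cross-terms: -88, -24, -132, 28, 55, -100, -51, -9  ⇒  Σ = -321
Signed area = Σ/2 = -160.5 (negative ⇒ clockwise traversal).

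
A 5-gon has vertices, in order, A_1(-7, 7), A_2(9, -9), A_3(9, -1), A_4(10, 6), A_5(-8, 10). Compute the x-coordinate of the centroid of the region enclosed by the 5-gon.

Apply Gauss's area formula. First the cross-terms c_i = x_i·y_{i+1} − x_{i+1}·y_i:
  0, 72, 64, 148, 14  ⇒  2A = 298, A = 149.
Then Σ (x_i + x_{i+1})·c_i = 2598, so x̄ = 2598 / (6·149) = 433/149.

433/149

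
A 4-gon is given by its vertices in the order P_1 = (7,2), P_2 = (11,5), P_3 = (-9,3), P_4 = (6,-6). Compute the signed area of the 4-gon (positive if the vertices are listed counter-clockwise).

90.5

Apply Gauss's area formula: 2A = Σ (x_i·y_{i+1} − x_{i+1}·y_i), indices taken mod 4.
P_1→P_2: (7)(5) − (11)(2) = 13
P_2→P_3: (11)(3) − (-9)(5) = 78
P_3→P_4: (-9)(-6) − (6)(3) = 36
P_4→P_1: (6)(2) − (7)(-6) = 54
Σ = 181
Signed area = Σ/2 = 90.5 (positive ⇒ counter-clockwise traversal).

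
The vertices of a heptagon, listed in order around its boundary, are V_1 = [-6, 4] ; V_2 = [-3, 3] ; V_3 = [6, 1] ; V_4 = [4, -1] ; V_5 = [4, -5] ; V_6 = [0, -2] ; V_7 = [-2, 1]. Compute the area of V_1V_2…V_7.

33.5

Apply the shoelace (surveyor's) formula: 2A = Σ (x_i·y_{i+1} − x_{i+1}·y_i), indices taken mod 7.
V_1→V_2: (-6)(3) − (-3)(4) = -6
V_2→V_3: (-3)(1) − (6)(3) = -21
V_3→V_4: (6)(-1) − (4)(1) = -10
V_4→V_5: (4)(-5) − (4)(-1) = -16
V_5→V_6: (4)(-2) − (0)(-5) = -8
V_6→V_7: (0)(1) − (-2)(-2) = -4
V_7→V_1: (-2)(4) − (-6)(1) = -2
Σ = -67
Area = |Σ|/2 = 33.5.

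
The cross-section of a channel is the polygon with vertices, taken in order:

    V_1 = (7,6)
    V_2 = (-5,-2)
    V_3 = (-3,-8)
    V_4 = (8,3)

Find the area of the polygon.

66

Σ = (16) + (34) + (55) + (27) = 132
Area = |Σ|/2 = 66.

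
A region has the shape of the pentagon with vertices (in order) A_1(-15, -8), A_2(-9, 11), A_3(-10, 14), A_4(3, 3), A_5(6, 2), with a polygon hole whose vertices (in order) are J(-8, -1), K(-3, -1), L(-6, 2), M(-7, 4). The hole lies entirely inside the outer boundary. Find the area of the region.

Outer boundary:
Apply the shoelace (surveyor's) formula: 2A = Σ (x_i·y_{i+1} − x_{i+1}·y_i), indices taken mod 5.
Σ = (-237) + (-16) + (-72) + (-12) + (-18) = -355
Area = |Σ|/2 = 177.5.
Hole:
Apply the surveyor's formula: 2A = Σ (x_i·y_{i+1} − x_{i+1}·y_i), indices taken mod 4.
J→K: (-8)(-1) − (-3)(-1) = 5
K→L: (-3)(2) − (-6)(-1) = -12
L→M: (-6)(4) − (-7)(2) = -10
M→J: (-7)(-1) − (-8)(4) = 39
Σ = 22
Area = |Σ|/2 = 11.
Net area = 177.5 − 11 = 166.5.

166.5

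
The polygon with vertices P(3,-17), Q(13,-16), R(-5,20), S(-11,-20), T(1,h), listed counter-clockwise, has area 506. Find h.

-24

The doubled signed area Σ (x_i y_{i+1} − x_{i+1} y_i) is linear in h.
With h=0 it equals 676; the coefficient of h is -14 (from the two edges through T).
So -14·h + 676 = 2·506 = 1012 ⇒ h = -24.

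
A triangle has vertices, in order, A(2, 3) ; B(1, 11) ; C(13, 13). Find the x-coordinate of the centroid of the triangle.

16/3

Apply the surveyor's formula. First the cross-terms c_i = x_i·y_{i+1} − x_{i+1}·y_i:
  19, -130, 13  ⇒  2A = -98, A = -49.
Then Σ (x_i + x_{i+1})·c_i = -1568, so x̄ = -1568 / (6·(-49)) = 16/3.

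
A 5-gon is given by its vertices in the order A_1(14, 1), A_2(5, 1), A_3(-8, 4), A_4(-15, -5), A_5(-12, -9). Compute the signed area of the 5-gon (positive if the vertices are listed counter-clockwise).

163

Apply the shoelace (surveyor's) formula: 2A = Σ (x_i·y_{i+1} − x_{i+1}·y_i), indices taken mod 5.
Σ = (9) + (28) + (100) + (75) + (114) = 326
Signed area = Σ/2 = 163 (positive ⇒ counter-clockwise traversal).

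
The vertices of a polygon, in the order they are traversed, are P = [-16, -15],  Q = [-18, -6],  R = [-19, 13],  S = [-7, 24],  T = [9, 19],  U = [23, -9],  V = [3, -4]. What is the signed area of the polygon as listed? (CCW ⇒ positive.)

-964

Apply the surveyor's formula: 2A = Σ (x_i·y_{i+1} − x_{i+1}·y_i), indices taken mod 7.
Σ = (-174) + (-348) + (-365) + (-349) + (-518) + (-65) + (-109) = -1928
Signed area = Σ/2 = -964 (negative ⇒ clockwise traversal).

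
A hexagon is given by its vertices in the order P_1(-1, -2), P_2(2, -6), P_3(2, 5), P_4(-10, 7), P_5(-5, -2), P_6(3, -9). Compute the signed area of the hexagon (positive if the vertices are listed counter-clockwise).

Apply the shoelace (surveyor's) formula: 2A = Σ (x_i·y_{i+1} − x_{i+1}·y_i), indices taken mod 6.
Σ = (10) + (22) + (64) + (55) + (51) + (-15) = 187
Signed area = Σ/2 = 93.5 (positive ⇒ counter-clockwise traversal).

93.5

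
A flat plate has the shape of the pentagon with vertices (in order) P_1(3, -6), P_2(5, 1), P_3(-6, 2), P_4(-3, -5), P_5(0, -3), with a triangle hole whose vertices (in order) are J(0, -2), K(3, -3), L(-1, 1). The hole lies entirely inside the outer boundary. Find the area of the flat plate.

Outer boundary:
Apply the surveyor's formula: 2A = Σ (x_i·y_{i+1} − x_{i+1}·y_i), indices taken mod 5.
Σ = (33) + (16) + (36) + (9) + (9) = 103
Area = |Σ|/2 = 51.5.
Hole:
Cross-terms: 6, 0, 2  ⇒  Σ = 8
Area = |Σ|/2 = 4.
Net area = 51.5 − 4 = 47.5.

47.5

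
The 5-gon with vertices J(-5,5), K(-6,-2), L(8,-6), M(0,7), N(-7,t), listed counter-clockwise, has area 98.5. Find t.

The doubled signed area Σ (x_i y_{i+1} − x_{i+1} y_i) is linear in t.
With t=0 it equals 162; the coefficient of t is 5 (from the two edges through N).
So 5·t + 162 = 2·98.5 = 197 ⇒ t = 7.

7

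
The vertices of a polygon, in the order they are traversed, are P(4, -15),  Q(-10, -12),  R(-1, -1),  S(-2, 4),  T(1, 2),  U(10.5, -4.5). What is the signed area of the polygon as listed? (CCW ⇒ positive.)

Σ = (-198) + (-2) + (-6) + (-8) + (-25.5) + (-139.5) = -379
Signed area = Σ/2 = -189.5 (negative ⇒ clockwise traversal).

-189.5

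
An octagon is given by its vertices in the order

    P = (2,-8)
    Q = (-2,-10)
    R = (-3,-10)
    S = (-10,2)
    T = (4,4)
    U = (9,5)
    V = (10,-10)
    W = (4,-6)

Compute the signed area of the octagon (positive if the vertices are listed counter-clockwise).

Apply the surveyor's formula: 2A = Σ (x_i·y_{i+1} − x_{i+1}·y_i), indices taken mod 8.
Σ = (-36) + (-10) + (-106) + (-48) + (-16) + (-140) + (-20) + (-20) = -396
Signed area = Σ/2 = -198 (negative ⇒ clockwise traversal).

-198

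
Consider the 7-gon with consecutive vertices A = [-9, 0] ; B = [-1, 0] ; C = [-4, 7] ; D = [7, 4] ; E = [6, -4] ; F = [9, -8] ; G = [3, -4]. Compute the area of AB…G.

Σ = (0) + (-7) + (-65) + (-52) + (-12) + (-12) + (-36) = -184
Area = |Σ|/2 = 92.

92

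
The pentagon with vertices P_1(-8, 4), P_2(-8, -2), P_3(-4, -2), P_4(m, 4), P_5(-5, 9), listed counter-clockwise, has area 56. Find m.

The doubled signed area Σ (x_i y_{i+1} − x_{i+1} y_i) is linear in m.
With m=0 it equals 112; the coefficient of m is 11 (from the two edges through P_4).
So 11·m + 112 = 2·56 = 112 ⇒ m = 0.

0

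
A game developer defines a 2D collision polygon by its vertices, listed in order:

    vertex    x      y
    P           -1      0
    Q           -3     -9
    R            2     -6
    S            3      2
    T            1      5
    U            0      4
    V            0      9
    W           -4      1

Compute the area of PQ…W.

60.5

Σ = (9) + (36) + (22) + (13) + (4) + (0) + (36) + (1) = 121
Area = |Σ|/2 = 60.5.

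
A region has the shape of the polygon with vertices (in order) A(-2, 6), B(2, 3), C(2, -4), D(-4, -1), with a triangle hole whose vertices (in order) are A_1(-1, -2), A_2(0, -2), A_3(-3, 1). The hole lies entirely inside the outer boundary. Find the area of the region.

Outer boundary:
Apply the surveyor's formula: 2A = Σ (x_i·y_{i+1} − x_{i+1}·y_i), indices taken mod 4.
Σ = (-18) + (-14) + (-18) + (-26) = -76
Area = |Σ|/2 = 38.
Hole:
Apply Gauss's area formula: 2A = Σ (x_i·y_{i+1} − x_{i+1}·y_i), indices taken mod 3.
Σ = (2) + (-6) + (7) = 3
Area = |Σ|/2 = 1.5.
Net area = 38 − 1.5 = 36.5.

36.5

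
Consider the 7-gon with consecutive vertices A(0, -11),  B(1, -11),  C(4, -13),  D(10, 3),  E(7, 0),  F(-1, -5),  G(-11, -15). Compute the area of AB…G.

104.5

Apply the shoelace formula: 2A = Σ (x_i·y_{i+1} − x_{i+1}·y_i), indices taken mod 7.
Σ = (11) + (31) + (142) + (-21) + (-35) + (-40) + (121) = 209
Area = |Σ|/2 = 104.5.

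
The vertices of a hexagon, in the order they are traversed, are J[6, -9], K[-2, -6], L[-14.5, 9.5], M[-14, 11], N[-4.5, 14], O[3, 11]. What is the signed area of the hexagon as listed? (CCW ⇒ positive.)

Apply the surveyor's formula: 2A = Σ (x_i·y_{i+1} − x_{i+1}·y_i), indices taken mod 6.
Cross-terms: -54, -106, -26.5, -146.5, -91.5, -93  ⇒  Σ = -517.5
Signed area = Σ/2 = -258.75 (negative ⇒ clockwise traversal).

-258.75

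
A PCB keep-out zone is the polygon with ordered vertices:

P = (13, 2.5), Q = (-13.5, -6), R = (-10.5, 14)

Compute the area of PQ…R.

Σ = (-44.25) + (-252) + (-208.25) = -504.5
Area = |Σ|/2 = 252.25.

252.25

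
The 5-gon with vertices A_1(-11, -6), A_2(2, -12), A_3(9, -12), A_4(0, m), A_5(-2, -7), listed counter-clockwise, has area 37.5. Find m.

-8

The doubled signed area Σ (x_i y_{i+1} − x_{i+1} y_i) is linear in m.
With m=0 it equals 163; the coefficient of m is 11 (from the two edges through A_4).
So 11·m + 163 = 2·37.5 = 75 ⇒ m = -8.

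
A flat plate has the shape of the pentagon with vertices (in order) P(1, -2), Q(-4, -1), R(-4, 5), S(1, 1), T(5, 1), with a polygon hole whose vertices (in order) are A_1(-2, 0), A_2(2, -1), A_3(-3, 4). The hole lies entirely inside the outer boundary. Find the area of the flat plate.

Outer boundary:
Apply Gauss's area formula: 2A = Σ (x_i·y_{i+1} − x_{i+1}·y_i), indices taken mod 5.
Σ = (-9) + (-24) + (-9) + (-4) + (-11) = -57
Area = |Σ|/2 = 28.5.
Hole:
Apply the shoelace formula: 2A = Σ (x_i·y_{i+1} − x_{i+1}·y_i), indices taken mod 3.
Σ = (2) + (5) + (8) = 15
Area = |Σ|/2 = 7.5.
Net area = 28.5 − 7.5 = 21.

21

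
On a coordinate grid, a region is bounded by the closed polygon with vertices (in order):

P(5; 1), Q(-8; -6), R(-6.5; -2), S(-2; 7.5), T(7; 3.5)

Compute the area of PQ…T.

83.875

Σ = (-22) + (-23) + (-52.75) + (-59.5) + (-10.5) = -167.75
Area = |Σ|/2 = 83.875.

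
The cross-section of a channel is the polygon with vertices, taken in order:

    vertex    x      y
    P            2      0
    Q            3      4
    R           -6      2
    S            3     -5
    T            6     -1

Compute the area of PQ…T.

P→Q: (2)(4) − (3)(0) = 8
Q→R: (3)(2) − (-6)(4) = 30
R→S: (-6)(-5) − (3)(2) = 24
S→T: (3)(-1) − (6)(-5) = 27
T→P: (6)(0) − (2)(-1) = 2
Σ = 91
Area = |Σ|/2 = 45.5.

45.5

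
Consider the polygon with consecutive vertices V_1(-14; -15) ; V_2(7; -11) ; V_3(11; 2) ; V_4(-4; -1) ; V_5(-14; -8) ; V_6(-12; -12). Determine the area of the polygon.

246.5

Apply Gauss's area formula: 2A = Σ (x_i·y_{i+1} − x_{i+1}·y_i), indices taken mod 6.
Σ = (259) + (135) + (-3) + (18) + (72) + (12) = 493
Area = |Σ|/2 = 246.5.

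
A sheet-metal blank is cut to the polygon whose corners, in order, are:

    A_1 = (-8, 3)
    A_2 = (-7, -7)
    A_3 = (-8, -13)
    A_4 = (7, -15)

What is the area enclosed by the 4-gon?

Apply the surveyor's formula: 2A = Σ (x_i·y_{i+1} − x_{i+1}·y_i), indices taken mod 4.
Cross-terms: 77, 35, 211, -99  ⇒  Σ = 224
Area = |Σ|/2 = 112.

112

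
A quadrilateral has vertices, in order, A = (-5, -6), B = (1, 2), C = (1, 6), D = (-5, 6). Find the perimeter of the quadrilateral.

|AB| = √((6)² + (8)²) = √100 = 10
|BC| = √((0)² + (4)²) = √16 = 4
|CD| = √((-6)² + (0)²) = √36 = 6
|DA| = √((0)² + (-12)²) = √144 = 12
Perimeter = 10 + 4 + 6 + 12 = 32.

32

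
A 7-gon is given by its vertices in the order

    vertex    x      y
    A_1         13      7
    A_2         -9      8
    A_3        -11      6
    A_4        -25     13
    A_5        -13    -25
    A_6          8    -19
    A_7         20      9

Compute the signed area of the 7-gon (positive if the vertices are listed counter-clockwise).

962

A_1→A_2: (13)(8) − (-9)(7) = 167
A_2→A_3: (-9)(6) − (-11)(8) = 34
A_3→A_4: (-11)(13) − (-25)(6) = 7
A_4→A_5: (-25)(-25) − (-13)(13) = 794
A_5→A_6: (-13)(-19) − (8)(-25) = 447
A_6→A_7: (8)(9) − (20)(-19) = 452
A_7→A_1: (20)(7) − (13)(9) = 23
Σ = 1924
Signed area = Σ/2 = 962 (positive ⇒ counter-clockwise traversal).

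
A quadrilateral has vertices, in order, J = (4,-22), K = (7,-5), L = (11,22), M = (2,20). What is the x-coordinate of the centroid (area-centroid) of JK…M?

Apply the surveyor's formula. First the cross-terms c_i = x_i·y_{i+1} − x_{i+1}·y_i:
  134, 209, 176, -124  ⇒  2A = 395, A = 197.5.
Then Σ (x_i + x_{i+1})·c_i = 6780, so x̄ = 6780 / (6·197.5) = 452/79.

452/79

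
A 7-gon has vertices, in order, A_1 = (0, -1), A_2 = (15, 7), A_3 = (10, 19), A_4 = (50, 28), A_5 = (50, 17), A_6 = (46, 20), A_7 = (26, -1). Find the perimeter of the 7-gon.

|A_1A_2| = √((15)² + (8)²) = √289 = 17
|A_2A_3| = √((-5)² + (12)²) = √169 = 13
|A_3A_4| = √((40)² + (9)²) = √1681 = 41
|A_4A_5| = √((0)² + (-11)²) = √121 = 11
|A_5A_6| = √((-4)² + (3)²) = √25 = 5
|A_6A_7| = √((-20)² + (-21)²) = √841 = 29
|A_7A_1| = √((-26)² + (0)²) = √676 = 26
Perimeter = 17 + 13 + 41 + 11 + 5 + 29 + 26 = 142.

142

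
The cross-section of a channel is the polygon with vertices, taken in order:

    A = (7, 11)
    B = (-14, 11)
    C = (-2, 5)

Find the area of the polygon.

Cross-terms: 231, -48, -57  ⇒  Σ = 126
Area = |Σ|/2 = 63.

63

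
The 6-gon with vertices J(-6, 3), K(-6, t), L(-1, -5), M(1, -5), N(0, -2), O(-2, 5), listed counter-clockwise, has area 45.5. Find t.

-3

The doubled signed area Σ (x_i y_{i+1} − x_{i+1} y_i) is linear in t.
With t=0 it equals 76; the coefficient of t is -5 (from the two edges through K).
So -5·t + 76 = 2·45.5 = 91 ⇒ t = -3.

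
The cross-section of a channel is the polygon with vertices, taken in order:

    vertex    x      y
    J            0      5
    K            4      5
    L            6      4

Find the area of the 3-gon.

Apply the surveyor's formula: 2A = Σ (x_i·y_{i+1} − x_{i+1}·y_i), indices taken mod 3.
J→K: (0)(5) − (4)(5) = -20
K→L: (4)(4) − (6)(5) = -14
L→J: (6)(5) − (0)(4) = 30
Σ = -4
Area = |Σ|/2 = 2.

2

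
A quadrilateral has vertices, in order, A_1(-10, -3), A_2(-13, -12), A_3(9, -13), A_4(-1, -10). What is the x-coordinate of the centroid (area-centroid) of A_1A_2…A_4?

-1364/237

Apply the surveyor's formula. First the cross-terms c_i = x_i·y_{i+1} − x_{i+1}·y_i:
  81, 277, -103, -97  ⇒  2A = 158, A = 79.
Then Σ (x_i + x_{i+1})·c_i = -2728, so x̄ = -2728 / (6·79) = -1364/237.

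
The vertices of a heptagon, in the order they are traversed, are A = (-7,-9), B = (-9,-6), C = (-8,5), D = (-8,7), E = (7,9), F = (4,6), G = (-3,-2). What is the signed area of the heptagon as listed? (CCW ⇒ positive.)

-120

Σ = (-39) + (-93) + (-16) + (-121) + (6) + (10) + (13) = -240
Signed area = Σ/2 = -120 (negative ⇒ clockwise traversal).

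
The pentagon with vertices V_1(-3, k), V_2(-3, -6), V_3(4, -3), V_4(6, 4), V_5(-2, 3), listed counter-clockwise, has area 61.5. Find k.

Write out the shoelace sum; only the two edges meeting at V_1 involve k:
2·Area = [((-2)·k − (-3)·3) + ((-3)·(-6) − (-3)·k)] + 93
       = 1·k + 120 = 123
⇒ k = 3.

3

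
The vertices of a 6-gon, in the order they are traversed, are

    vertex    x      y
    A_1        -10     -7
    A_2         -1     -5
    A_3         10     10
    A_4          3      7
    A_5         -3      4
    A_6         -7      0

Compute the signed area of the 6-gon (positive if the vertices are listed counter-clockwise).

116.5

Apply Gauss's area formula: 2A = Σ (x_i·y_{i+1} − x_{i+1}·y_i), indices taken mod 6.
Cross-terms: 43, 40, 40, 33, 28, 49  ⇒  Σ = 233
Signed area = Σ/2 = 116.5 (positive ⇒ counter-clockwise traversal).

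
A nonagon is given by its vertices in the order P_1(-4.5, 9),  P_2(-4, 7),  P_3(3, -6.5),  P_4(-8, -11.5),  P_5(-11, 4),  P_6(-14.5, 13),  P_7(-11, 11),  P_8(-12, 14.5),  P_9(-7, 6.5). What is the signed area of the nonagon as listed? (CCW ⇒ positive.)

Apply Gauss's area formula: 2A = Σ (x_i·y_{i+1} − x_{i+1}·y_i), indices taken mod 9.
P_1→P_2: (-4.5)(7) − (-4)(9) = 4.5
P_2→P_3: (-4)(-6.5) − (3)(7) = 5
P_3→P_4: (3)(-11.5) − (-8)(-6.5) = -86.5
P_4→P_5: (-8)(4) − (-11)(-11.5) = -158.5
P_5→P_6: (-11)(13) − (-14.5)(4) = -85
P_6→P_7: (-14.5)(11) − (-11)(13) = -16.5
P_7→P_8: (-11)(14.5) − (-12)(11) = -27.5
P_8→P_9: (-12)(6.5) − (-7)(14.5) = 23.5
P_9→P_1: (-7)(9) − (-4.5)(6.5) = -33.75
Σ = -374.75
Signed area = Σ/2 = -187.375 (negative ⇒ clockwise traversal).

-187.375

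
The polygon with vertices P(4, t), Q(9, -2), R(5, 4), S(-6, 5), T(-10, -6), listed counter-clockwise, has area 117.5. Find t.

-2

Write out the shoelace sum; only the two edges meeting at P involve t:
2·Area = [((-10)·t − 4·(-6)) + (4·(-2) − 9·t)] + 181
       = -19·t + 197 = 235
⇒ t = -2.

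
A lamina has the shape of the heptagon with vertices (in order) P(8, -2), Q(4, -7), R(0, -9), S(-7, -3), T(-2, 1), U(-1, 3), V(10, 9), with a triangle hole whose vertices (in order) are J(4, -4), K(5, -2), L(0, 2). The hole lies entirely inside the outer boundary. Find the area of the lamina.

141

Outer boundary:
Σ = (-48) + (-36) + (-63) + (-13) + (-5) + (-39) + (-92) = -296
Area = |Σ|/2 = 148.
Hole:
Apply the shoelace (surveyor's) formula: 2A = Σ (x_i·y_{i+1} − x_{i+1}·y_i), indices taken mod 3.
Σ = (12) + (10) + (-8) = 14
Area = |Σ|/2 = 7.
Net area = 148 − 7 = 141.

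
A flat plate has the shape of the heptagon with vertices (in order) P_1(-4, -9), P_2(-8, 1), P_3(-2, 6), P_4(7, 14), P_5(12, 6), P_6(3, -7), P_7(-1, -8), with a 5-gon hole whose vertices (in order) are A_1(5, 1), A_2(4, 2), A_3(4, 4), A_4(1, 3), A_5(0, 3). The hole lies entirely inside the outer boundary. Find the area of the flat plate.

Outer boundary:
Cross-terms: -76, -46, -70, -126, -102, -31, -23  ⇒  Σ = -474
Area = |Σ|/2 = 237.
Hole:
A_1→A_2: (5)(2) − (4)(1) = 6
A_2→A_3: (4)(4) − (4)(2) = 8
A_3→A_4: (4)(3) − (1)(4) = 8
A_4→A_5: (1)(3) − (0)(3) = 3
A_5→A_1: (0)(1) − (5)(3) = -15
Σ = 10
Area = |Σ|/2 = 5.
Net area = 237 − 5 = 232.

232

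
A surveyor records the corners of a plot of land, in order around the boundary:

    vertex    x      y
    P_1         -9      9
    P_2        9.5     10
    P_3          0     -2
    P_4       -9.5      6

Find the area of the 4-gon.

Cross-terms: -175.5, -19, -19, -31.5  ⇒  Σ = -245
Area = |Σ|/2 = 122.5.

122.5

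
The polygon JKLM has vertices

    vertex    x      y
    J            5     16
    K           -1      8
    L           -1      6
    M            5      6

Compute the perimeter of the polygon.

|JK| = √((-6)² + (-8)²) = √100 = 10
|KL| = √((0)² + (-2)²) = √4 = 2
|LM| = √((6)² + (0)²) = √36 = 6
|MJ| = √((0)² + (10)²) = √100 = 10
Perimeter = 10 + 2 + 6 + 10 = 28.

28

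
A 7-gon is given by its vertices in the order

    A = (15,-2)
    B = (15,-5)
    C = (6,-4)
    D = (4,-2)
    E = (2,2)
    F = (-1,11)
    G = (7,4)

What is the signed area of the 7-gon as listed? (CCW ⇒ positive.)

Apply the shoelace formula: 2A = Σ (x_i·y_{i+1} − x_{i+1}·y_i), indices taken mod 7.
A→B: (15)(-5) − (15)(-2) = -45
B→C: (15)(-4) − (6)(-5) = -30
C→D: (6)(-2) − (4)(-4) = 4
D→E: (4)(2) − (2)(-2) = 12
E→F: (2)(11) − (-1)(2) = 24
F→G: (-1)(4) − (7)(11) = -81
G→A: (7)(-2) − (15)(4) = -74
Σ = -190
Signed area = Σ/2 = -95 (negative ⇒ clockwise traversal).

-95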